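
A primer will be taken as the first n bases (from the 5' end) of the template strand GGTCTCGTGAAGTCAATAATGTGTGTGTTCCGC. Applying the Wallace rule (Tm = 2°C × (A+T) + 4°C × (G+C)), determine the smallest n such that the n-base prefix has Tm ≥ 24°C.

First 6 bases: GGTCTC → Tm = 20°C (< 24°C)
First 7 bases: GGTCTCG → Tm = 24°C (≥ 24°C)
Since every base adds ≥2°C, Tm only increases with n, so the threshold is first crossed at n = 7.

n = 7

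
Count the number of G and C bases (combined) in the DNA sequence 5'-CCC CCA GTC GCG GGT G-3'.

13

Base counts: C=7, A=1, T=2, G=6
G+C = 6 + 7 = 13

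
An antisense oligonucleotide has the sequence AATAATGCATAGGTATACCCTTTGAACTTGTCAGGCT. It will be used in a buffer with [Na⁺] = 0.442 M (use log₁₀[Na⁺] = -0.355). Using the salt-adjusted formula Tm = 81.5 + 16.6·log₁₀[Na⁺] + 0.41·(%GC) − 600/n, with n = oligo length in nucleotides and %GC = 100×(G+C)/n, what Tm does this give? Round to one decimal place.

Length n = 37. A=11, G=7, T=12, C=7
G+C = 14, so %GC = 14/37 × 100 = 37.838%
Salt term: 16.6 × (-0.355) = -5.893
GC term: 0.41 × 37.838 = 15.514; length term: −600/37 = −16.216
Tm = 81.5 + (-5.893) + 15.514 − 16.216 = 74.905 → 74.9°C

74.9°C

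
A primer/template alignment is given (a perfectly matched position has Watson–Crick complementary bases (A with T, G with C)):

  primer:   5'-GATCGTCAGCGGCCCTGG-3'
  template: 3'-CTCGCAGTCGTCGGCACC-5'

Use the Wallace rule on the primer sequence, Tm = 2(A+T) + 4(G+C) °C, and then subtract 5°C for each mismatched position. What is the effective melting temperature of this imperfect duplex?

Primer base counts: A=2, T=3, G=7, C=6 → A+T=5, G+C=13
Perfect-match Tm = 2(5) + 4(13) = 10 + 52 = 62°C
Mismatches (positions where the bases are not complementary): 3 (at positions 3, 11, 15)
Effective Tm = 62 − 3×5 = 62 − 15 = 47°C

47°C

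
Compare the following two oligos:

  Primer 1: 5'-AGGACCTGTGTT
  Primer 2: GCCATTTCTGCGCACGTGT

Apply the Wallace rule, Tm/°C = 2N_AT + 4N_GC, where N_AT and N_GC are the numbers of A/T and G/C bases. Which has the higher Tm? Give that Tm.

Primer 1: A+T=6, G+C=6 → Tm = 2(6)+4(6) = 36°C
Primer 2: A+T=8, G+C=11 → Tm = 2(8)+4(11) = 60°C
36°C vs 60°C → primer 2 is higher.

Primer 2, 60°C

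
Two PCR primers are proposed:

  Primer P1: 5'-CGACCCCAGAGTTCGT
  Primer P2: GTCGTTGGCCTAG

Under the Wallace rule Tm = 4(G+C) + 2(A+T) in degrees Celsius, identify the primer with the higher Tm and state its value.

Primer P1: A+T=6, G+C=10 → Tm = 2(6)+4(10) = 52°C
Primer P2: A+T=5, G+C=8 → Tm = 2(5)+4(8) = 42°C
52°C vs 42°C → primer P1 is higher.

Primer P1, 52°C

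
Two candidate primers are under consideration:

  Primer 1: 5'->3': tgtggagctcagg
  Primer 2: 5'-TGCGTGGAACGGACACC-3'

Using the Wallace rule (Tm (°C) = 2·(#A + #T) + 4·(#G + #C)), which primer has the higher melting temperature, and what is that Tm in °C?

Primer 2, 56°C

Primer 1: A+T=5, G+C=8 → Tm = 2(5)+4(8) = 42°C
Primer 2: A+T=6, G+C=11 → Tm = 2(6)+4(11) = 56°C
42°C vs 56°C → primer 2 is higher.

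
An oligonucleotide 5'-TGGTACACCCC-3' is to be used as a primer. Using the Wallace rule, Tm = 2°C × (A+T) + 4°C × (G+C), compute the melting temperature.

36°C

Base counts: G=2, C=5, A=2, T=2
AT pairs contribute 4, GC pairs contribute 7.
Tm = 4·7 + 2·4 = 28 + 8 = 36°C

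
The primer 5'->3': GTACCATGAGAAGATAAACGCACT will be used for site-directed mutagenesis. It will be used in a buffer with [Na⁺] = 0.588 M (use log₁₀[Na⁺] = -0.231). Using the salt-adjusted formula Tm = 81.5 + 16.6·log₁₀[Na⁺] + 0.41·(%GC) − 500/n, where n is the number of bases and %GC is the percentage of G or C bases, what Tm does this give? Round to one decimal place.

73.9°C

Length n = 24. C=5, A=10, G=5, T=4
G+C = 10, so %GC = 10/24 × 100 = 41.667%
Salt term: 16.6 × (-0.231) = -3.835
GC term: 0.41 × 41.667 = 17.083; length term: −500/24 = −20.833
Tm = 81.5 + (-3.835) + 17.083 − 20.833 = 73.915 → 73.9°C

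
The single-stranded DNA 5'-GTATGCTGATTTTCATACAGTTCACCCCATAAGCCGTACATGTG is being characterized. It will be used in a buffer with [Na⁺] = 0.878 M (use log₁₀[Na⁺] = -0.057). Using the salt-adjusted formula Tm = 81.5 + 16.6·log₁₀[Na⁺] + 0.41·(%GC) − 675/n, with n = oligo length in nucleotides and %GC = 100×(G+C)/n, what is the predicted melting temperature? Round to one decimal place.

82.9°C

Length n = 44. Counting bases: A=11, C=11, G=8, T=14
G+C = 19, so %GC = 19/44 × 100 = 43.182%
Salt term: 16.6 × (-0.057) = -0.946
GC term: 0.41 × 43.182 = 17.705; length term: −675/44 = −15.341
Tm = 81.5 + (-0.946) + 17.705 − 15.341 = 82.918 → 82.9°C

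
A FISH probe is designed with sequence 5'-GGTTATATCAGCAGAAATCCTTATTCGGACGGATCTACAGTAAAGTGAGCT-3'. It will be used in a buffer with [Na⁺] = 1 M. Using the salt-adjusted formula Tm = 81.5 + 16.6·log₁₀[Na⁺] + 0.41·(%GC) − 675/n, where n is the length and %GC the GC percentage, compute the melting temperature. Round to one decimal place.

85.1°C

Length n = 51. G=12, T=14, C=9, A=16
G+C = 21, so %GC = 21/51 × 100 = 41.176%
Salt term: 16.6 × (0) = 0
GC term: 0.41 × 41.176 = 16.882; length term: −675/51 = −13.235
Tm = 81.5 + (0) + 16.882 − 13.235 = 85.147 → 85.1°C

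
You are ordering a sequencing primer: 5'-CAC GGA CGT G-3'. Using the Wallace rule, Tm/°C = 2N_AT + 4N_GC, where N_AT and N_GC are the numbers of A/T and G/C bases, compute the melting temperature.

Base counts: C=3, T=1, A=2, G=4
AT pairs contribute 3, GC pairs contribute 7.
Tm = 2×3 + 4×7 = 34°C

34°C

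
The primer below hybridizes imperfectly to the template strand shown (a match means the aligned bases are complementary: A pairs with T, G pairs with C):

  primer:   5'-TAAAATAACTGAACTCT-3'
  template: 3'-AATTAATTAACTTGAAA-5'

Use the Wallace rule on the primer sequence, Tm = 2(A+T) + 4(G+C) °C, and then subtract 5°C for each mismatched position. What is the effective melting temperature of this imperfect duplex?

22°C

Primer base counts: A=8, T=5, G=1, C=3 → A+T=13, G+C=4
Perfect-match Tm = 2(13) + 4(4) = 26 + 16 = 42°C
Mismatches (positions where the bases are not complementary): 4 (at positions 2, 5, 9, 16)
Effective Tm = 42 − 4×5 = 42 − 20 = 22°C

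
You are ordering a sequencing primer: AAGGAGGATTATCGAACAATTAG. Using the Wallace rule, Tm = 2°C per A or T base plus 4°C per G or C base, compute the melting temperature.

Scanning the sequence gives T=5, G=6, C=2, A=10.
AT pairs contribute 15, GC pairs contribute 8.
Tm = 4·8 + 2·15 = 32 + 30 = 62°C

62°C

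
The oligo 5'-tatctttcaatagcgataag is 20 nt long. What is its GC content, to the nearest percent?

30%

Scanning the sequence gives A=7, T=7, G=3, C=3.
G+C = 3 + 3 = 6 out of 20 bases
%GC = 6/20 × 100 = 30% ≈ 30%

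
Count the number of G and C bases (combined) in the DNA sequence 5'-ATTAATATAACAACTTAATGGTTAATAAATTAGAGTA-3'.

Scanning the sequence gives T=13, G=4, C=2, A=18.
Total G or C: 4 + 2 = 6

6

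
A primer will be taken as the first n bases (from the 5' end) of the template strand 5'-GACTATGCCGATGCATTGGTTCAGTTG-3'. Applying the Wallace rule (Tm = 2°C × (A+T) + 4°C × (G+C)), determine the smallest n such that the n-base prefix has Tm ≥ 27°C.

First 8 bases: GACTATGC → Tm = 24°C (< 27°C)
First 9 bases: GACTATGCC → Tm = 28°C (≥ 27°C)
Since every base adds ≥2°C, Tm only increases with n, so the threshold is first crossed at n = 9.

n = 9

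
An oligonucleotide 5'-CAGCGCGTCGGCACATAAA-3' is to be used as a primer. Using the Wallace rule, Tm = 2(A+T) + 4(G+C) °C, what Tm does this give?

60°C

Scanning the sequence gives A=6, G=5, C=6, T=2.
AT pairs contribute 8, GC pairs contribute 11.
Tm = 2×8 + 4×11 = 60°C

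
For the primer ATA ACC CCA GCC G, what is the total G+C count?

8

Base counts: T=1, G=2, C=6, A=4
Total G or C: 2 + 6 = 8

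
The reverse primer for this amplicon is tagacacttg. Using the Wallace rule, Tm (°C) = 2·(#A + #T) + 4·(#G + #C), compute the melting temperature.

Scanning the sequence gives G=2, T=3, A=3, C=2.
So N_AT = 6 and N_GC = 4.
Tm = 2×6 + 4×4 = 28°C

28°C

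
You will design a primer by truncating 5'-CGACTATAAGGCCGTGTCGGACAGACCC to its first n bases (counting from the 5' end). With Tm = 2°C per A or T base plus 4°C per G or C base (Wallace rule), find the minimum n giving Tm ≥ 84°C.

n = 27

First 26 bases: CGACTATAAGGCCGTGTCGGACAGAC → Tm = 82°C (< 84°C)
First 27 bases: CGACTATAAGGCCGTGTCGGACAGACC → Tm = 86°C (≥ 84°C)
Each additional base adds 2°C (A/T) or 4°C (G/C), so Tm is non-decreasing in n; n = 27 is the first length to reach 84°C.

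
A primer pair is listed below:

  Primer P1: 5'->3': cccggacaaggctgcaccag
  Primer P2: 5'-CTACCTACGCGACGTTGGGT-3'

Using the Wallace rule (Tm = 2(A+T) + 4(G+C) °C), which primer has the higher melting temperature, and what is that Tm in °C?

Primer P1: A+T=6, G+C=14 → Tm = 2(6)+4(14) = 68°C
Primer P2: A+T=8, G+C=12 → Tm = 2(8)+4(12) = 64°C
68°C vs 64°C → primer P1 is higher.

Primer P1, 68°C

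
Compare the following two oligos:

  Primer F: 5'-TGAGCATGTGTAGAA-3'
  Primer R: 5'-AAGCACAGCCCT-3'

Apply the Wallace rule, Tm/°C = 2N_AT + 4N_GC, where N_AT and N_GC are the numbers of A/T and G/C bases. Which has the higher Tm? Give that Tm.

Primer F: A+T=9, G+C=6 → Tm = 2(9)+4(6) = 42°C
Primer R: A+T=5, G+C=7 → Tm = 2(5)+4(7) = 38°C
42°C vs 38°C → primer F is higher.

Primer F, 42°C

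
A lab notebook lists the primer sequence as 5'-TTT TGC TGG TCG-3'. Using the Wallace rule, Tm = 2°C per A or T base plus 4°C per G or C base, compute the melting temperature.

36°C

Base counts: A=0, T=6, G=4, C=2
So N_AT = 6 and N_GC = 6.
Tm = 4·6 + 2·6 = 24 + 12 = 36°C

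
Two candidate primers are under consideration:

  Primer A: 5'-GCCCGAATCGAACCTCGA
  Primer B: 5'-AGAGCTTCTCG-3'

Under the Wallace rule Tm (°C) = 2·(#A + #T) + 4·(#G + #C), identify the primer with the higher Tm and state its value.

Primer A, 58°C

Primer A: A+T=7, G+C=11 → Tm = 2(7)+4(11) = 58°C
Primer B: A+T=5, G+C=6 → Tm = 2(5)+4(6) = 34°C
58°C vs 34°C → primer A is higher.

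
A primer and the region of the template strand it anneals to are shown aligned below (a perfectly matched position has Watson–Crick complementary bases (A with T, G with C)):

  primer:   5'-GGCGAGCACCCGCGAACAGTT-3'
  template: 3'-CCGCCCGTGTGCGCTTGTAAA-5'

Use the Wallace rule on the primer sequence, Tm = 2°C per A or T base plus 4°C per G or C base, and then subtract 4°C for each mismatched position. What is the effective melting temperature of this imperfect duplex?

Primer base counts: A=5, T=2, G=7, C=7 → A+T=7, G+C=14
Perfect-match Tm = 2(7) + 4(14) = 14 + 56 = 70°C
Mismatches (positions where the bases are not complementary): 3 (at positions 5, 10, 19)
Effective Tm = 70 − 3×4 = 70 − 12 = 58°C

58°C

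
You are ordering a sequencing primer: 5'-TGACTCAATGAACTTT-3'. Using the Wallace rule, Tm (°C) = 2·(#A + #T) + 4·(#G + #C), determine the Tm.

42°C

Counting bases: G=2, C=3, T=6, A=5
AT pairs contribute 11, GC pairs contribute 5.
Tm = 4·5 + 2·11 = 20 + 22 = 42°C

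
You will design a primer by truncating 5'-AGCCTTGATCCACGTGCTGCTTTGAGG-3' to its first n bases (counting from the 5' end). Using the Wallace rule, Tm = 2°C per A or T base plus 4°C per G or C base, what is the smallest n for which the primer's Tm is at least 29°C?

n = 10

First 9 bases: AGCCTTGAT → Tm = 26°C (< 29°C)
First 10 bases: AGCCTTGATC → Tm = 30°C (≥ 29°C)
Each additional base adds 2°C (A/T) or 4°C (G/C), so Tm is non-decreasing in n; n = 10 is the first length to reach 29°C.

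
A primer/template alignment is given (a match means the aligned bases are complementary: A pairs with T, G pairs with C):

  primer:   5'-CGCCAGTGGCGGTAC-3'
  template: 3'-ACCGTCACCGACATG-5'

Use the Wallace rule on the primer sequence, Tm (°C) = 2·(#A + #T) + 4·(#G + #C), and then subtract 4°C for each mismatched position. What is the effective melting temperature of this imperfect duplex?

40°C

Primer base counts: A=2, T=2, G=6, C=5 → A+T=4, G+C=11
Perfect-match Tm = 2(4) + 4(11) = 8 + 44 = 52°C
Mismatches (positions where the bases are not complementary): 3 (at positions 1, 3, 11)
Effective Tm = 52 − 3×4 = 52 − 12 = 40°C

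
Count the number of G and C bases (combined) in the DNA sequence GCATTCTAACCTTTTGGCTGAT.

9

Counting bases: G=4, A=4, C=5, T=9
Total G or C: 4 + 5 = 9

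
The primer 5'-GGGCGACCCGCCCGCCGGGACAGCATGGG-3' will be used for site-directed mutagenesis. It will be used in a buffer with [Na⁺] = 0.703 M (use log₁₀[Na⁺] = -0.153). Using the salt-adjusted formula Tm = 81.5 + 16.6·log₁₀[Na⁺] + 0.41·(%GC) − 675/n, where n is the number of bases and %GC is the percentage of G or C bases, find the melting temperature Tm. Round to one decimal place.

Length n = 29. Counting bases: T=1, G=13, C=11, A=4
G+C = 24, so %GC = 24/29 × 100 = 82.759%
Salt term: 16.6 × (-0.153) = -2.54
GC term: 0.41 × 82.759 = 33.931; length term: −675/29 = −23.276
Tm = 81.5 + (-2.54) + 33.931 − 23.276 = 89.615 → 89.6°C

89.6°C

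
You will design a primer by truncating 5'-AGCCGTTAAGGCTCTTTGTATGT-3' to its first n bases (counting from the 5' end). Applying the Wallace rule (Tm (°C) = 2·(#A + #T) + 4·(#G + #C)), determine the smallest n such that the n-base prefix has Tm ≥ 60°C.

First 20 bases: AGCCGTTAAGGCTCTTTGTA → Tm = 58°C (< 60°C)
First 21 bases: AGCCGTTAAGGCTCTTTGTAT → Tm = 60°C (≥ 60°C)
Each additional base adds 2°C (A/T) or 4°C (G/C), so Tm is non-decreasing in n; n = 21 is the first length to reach 60°C.

n = 21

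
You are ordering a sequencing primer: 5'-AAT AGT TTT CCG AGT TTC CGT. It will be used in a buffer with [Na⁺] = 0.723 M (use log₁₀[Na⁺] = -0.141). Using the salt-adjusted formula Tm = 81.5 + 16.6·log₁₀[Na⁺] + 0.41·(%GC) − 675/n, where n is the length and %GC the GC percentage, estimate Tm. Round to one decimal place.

62.6°C

Length n = 21. G=4, A=4, C=4, T=9
G+C = 8, so %GC = 8/21 × 100 = 38.095%
Salt term: 16.6 × (-0.141) = -2.341
GC term: 0.41 × 38.095 = 15.619; length term: −675/21 = −32.143
Tm = 81.5 + (-2.341) + 15.619 − 32.143 = 62.635 → 62.6°C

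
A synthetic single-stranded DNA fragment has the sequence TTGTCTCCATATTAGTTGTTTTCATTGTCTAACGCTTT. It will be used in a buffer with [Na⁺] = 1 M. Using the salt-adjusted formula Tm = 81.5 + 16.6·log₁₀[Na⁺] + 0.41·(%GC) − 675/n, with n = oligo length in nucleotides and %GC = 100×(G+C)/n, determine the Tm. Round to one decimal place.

76.7°C

Length n = 38. Scanning the sequence gives T=20, A=6, C=7, G=5.
G+C = 12, so %GC = 12/38 × 100 = 31.579%
Salt term: 16.6 × (0) = 0
GC term: 0.41 × 31.579 = 12.947; length term: −675/38 = −17.763
Tm = 81.5 + (0) + 12.947 − 17.763 = 76.684 → 76.7°C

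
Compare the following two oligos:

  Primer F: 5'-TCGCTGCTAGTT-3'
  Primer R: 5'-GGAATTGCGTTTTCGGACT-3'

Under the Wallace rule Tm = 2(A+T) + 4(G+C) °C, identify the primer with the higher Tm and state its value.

Primer F: A+T=6, G+C=6 → Tm = 2(6)+4(6) = 36°C
Primer R: A+T=10, G+C=9 → Tm = 2(10)+4(9) = 56°C
36°C vs 56°C → primer R is higher.

Primer R, 56°C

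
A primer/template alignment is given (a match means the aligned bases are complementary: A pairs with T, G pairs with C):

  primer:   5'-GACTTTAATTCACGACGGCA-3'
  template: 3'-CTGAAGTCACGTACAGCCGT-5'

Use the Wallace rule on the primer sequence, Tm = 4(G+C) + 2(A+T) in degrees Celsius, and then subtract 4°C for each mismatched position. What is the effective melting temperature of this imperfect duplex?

38°C

Primer base counts: A=6, T=5, G=4, C=5 → A+T=11, G+C=9
Perfect-match Tm = 2(11) + 4(9) = 22 + 36 = 58°C
Mismatches (positions where the bases are not complementary): 5 (at positions 6, 8, 10, 13, 15)
Effective Tm = 58 − 5×4 = 58 − 20 = 38°C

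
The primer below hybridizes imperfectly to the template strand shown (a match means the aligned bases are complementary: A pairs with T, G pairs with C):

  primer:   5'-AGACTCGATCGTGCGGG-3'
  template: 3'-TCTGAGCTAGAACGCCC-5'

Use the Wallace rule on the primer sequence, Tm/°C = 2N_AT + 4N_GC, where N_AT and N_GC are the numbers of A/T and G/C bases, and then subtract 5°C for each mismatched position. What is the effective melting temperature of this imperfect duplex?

51°C

Primer base counts: A=3, T=3, G=7, C=4 → A+T=6, G+C=11
Perfect-match Tm = 2(6) + 4(11) = 12 + 44 = 56°C
Mismatches (positions where the bases are not complementary): 1 (at position 11)
Effective Tm = 56 − 1×5 = 56 − 5 = 51°C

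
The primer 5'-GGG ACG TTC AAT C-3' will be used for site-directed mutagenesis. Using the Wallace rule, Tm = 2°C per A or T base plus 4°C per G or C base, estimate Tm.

40°C

G=4, A=3, C=3, T=3
AT pairs contribute 6, GC pairs contribute 7.
Tm = 4·7 + 2·6 = 28 + 12 = 40°C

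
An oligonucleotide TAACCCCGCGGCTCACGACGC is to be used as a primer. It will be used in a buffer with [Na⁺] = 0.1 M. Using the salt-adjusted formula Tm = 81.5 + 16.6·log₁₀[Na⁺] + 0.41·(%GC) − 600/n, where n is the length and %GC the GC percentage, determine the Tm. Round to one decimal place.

65.6°C

Length n = 21. Base counts: T=2, G=5, C=10, A=4
G+C = 15, so %GC = 15/21 × 100 = 71.429%
Salt term: 16.6 × (-1) = -16.6
GC term: 0.41 × 71.429 = 29.286; length term: −600/21 = −28.571
Tm = 81.5 + (-16.6) + 29.286 − 28.571 = 65.615 → 65.6°C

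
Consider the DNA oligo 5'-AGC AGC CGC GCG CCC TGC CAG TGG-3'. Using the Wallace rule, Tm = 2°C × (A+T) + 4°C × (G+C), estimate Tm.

Base counts: C=10, G=9, A=3, T=2
A+T = 5, G+C = 19
Tm = 4·19 + 2·5 = 76 + 10 = 86°C

86°C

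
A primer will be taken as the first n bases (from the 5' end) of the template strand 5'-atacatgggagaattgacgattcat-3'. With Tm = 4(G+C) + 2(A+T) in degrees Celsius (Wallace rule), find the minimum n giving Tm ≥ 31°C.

First 10 bases: ATACATGGGA → Tm = 28°C (< 31°C)
First 11 bases: ATACATGGGAG → Tm = 32°C (≥ 31°C)
Since every base adds ≥2°C, Tm only increases with n, so the threshold is first crossed at n = 11.

n = 11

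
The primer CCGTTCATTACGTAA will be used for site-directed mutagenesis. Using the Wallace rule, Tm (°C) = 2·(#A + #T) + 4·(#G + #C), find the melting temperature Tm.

T=5, A=4, G=2, C=4
AT pairs contribute 9, GC pairs contribute 6.
Tm = 4·6 + 2·9 = 24 + 18 = 42°C

42°C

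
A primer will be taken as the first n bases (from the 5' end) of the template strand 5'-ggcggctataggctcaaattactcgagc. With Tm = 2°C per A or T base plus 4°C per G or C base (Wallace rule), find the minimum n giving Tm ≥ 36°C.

n = 11

First 10 bases: GGCGGCTATA → Tm = 32°C (< 36°C)
First 11 bases: GGCGGCTATAG → Tm = 36°C (≥ 36°C)
Each additional base adds 2°C (A/T) or 4°C (G/C), so Tm is non-decreasing in n; n = 11 is the first length to reach 36°C.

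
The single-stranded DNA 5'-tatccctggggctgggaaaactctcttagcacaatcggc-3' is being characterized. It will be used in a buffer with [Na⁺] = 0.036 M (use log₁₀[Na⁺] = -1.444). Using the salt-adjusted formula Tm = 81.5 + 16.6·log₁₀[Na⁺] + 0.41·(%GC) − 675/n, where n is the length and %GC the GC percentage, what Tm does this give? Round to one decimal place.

Length n = 39. Counting bases: C=11, A=9, T=9, G=10
G+C = 21, so %GC = 21/39 × 100 = 53.846%
Salt term: 16.6 × (-1.444) = -23.97
GC term: 0.41 × 53.846 = 22.077; length term: −675/39 = −17.308
Tm = 81.5 + (-23.97) + 22.077 − 17.308 = 62.299 → 62.3°C

62.3°C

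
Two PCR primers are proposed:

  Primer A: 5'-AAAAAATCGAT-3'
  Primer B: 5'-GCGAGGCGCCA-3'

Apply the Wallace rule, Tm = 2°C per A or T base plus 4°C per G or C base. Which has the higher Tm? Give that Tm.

Primer B, 40°C

Primer A: A+T=9, G+C=2 → Tm = 2(9)+4(2) = 26°C
Primer B: A+T=2, G+C=9 → Tm = 2(2)+4(9) = 40°C
26°C vs 40°C → primer B is higher.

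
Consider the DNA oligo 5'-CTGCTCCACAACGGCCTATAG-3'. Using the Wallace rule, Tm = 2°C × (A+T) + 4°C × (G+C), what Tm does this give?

66°C

Base counts: G=4, T=4, A=5, C=8
So N_AT = 9 and N_GC = 12.
Tm = 4·12 + 2·9 = 48 + 18 = 66°C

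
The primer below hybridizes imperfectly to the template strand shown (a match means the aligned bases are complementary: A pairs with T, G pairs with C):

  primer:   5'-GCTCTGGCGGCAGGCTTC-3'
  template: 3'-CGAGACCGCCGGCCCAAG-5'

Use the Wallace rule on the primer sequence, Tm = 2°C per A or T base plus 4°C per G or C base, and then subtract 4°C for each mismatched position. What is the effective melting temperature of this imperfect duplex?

54°C

Primer base counts: A=1, T=4, G=7, C=6 → A+T=5, G+C=13
Perfect-match Tm = 2(5) + 4(13) = 10 + 52 = 62°C
Mismatches (positions where the bases are not complementary): 2 (at positions 12, 15)
Effective Tm = 62 − 2×4 = 62 − 8 = 54°C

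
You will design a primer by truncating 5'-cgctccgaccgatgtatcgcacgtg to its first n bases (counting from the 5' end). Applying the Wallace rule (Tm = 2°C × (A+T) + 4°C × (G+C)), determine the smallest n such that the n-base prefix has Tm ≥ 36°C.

n = 10

First 9 bases: CGCTCCGAC → Tm = 32°C (< 36°C)
First 10 bases: CGCTCCGACC → Tm = 36°C (≥ 36°C)
Each additional base adds 2°C (A/T) or 4°C (G/C), so Tm is non-decreasing in n; n = 10 is the first length to reach 36°C.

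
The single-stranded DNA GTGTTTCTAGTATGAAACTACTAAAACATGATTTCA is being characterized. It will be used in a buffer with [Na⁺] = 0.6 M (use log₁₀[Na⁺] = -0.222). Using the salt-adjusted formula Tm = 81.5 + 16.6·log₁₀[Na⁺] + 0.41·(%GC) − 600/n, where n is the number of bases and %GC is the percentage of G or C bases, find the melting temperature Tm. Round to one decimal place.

72.5°C

Length n = 36. T=13, A=13, G=5, C=5
G+C = 10, so %GC = 10/36 × 100 = 27.778%
Salt term: 16.6 × (-0.222) = -3.685
GC term: 0.41 × 27.778 = 11.389; length term: −600/36 = −16.667
Tm = 81.5 + (-3.685) + 11.389 − 16.667 = 72.537 → 72.5°C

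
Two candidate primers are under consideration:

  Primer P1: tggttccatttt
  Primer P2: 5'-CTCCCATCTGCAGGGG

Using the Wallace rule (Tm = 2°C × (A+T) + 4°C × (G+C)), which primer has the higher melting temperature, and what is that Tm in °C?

Primer P1: A+T=8, G+C=4 → Tm = 2(8)+4(4) = 32°C
Primer P2: A+T=5, G+C=11 → Tm = 2(5)+4(11) = 54°C
32°C vs 54°C → primer P2 is higher.

Primer P2, 54°C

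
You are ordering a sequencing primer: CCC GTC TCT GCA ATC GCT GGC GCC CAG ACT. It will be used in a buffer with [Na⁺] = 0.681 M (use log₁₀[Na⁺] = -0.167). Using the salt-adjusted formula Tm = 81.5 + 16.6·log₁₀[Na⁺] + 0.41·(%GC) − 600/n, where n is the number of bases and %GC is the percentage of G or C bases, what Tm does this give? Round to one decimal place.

86.1°C

Length n = 30. Base counts: A=4, C=13, T=6, G=7
G+C = 20, so %GC = 20/30 × 100 = 66.667%
Salt term: 16.6 × (-0.167) = -2.772
GC term: 0.41 × 66.667 = 27.333; length term: −600/30 = −20
Tm = 81.5 + (-2.772) + 27.333 − 20 = 86.061 → 86.1°C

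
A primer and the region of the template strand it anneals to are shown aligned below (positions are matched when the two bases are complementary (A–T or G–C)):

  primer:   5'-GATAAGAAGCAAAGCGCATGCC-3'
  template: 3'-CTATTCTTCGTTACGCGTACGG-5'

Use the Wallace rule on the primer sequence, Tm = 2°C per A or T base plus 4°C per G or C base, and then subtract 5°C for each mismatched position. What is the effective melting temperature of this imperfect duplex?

61°C

Primer base counts: A=9, T=2, G=6, C=5 → A+T=11, G+C=11
Perfect-match Tm = 2(11) + 4(11) = 22 + 44 = 66°C
Mismatches (positions where the bases are not complementary): 1 (at position 13)
Effective Tm = 66 − 1×5 = 66 − 5 = 61°C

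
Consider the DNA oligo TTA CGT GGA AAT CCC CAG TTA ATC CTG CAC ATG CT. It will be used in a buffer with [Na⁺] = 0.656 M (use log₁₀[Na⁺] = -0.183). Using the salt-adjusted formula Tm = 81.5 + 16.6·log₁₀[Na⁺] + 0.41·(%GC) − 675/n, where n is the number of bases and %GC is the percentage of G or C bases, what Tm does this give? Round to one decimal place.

Length n = 35. Counting bases: T=10, C=10, G=6, A=9
G+C = 16, so %GC = 16/35 × 100 = 45.714%
Salt term: 16.6 × (-0.183) = -3.038
GC term: 0.41 × 45.714 = 18.743; length term: −675/35 = −19.286
Tm = 81.5 + (-3.038) + 18.743 − 19.286 = 77.919 → 77.9°C

77.9°C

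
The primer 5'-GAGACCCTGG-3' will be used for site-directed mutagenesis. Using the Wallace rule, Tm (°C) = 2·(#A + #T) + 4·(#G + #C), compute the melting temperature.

Base counts: A=2, T=1, G=4, C=3
A+T = 3, G+C = 7
Tm = 2×3 + 4×7 = 34°C

34°C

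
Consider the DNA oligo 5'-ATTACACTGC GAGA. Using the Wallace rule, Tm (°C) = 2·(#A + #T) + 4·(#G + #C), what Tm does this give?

Base counts: T=3, G=3, A=5, C=3
So N_AT = 8 and N_GC = 6.
Tm = 4·6 + 2·8 = 24 + 16 = 40°C

40°C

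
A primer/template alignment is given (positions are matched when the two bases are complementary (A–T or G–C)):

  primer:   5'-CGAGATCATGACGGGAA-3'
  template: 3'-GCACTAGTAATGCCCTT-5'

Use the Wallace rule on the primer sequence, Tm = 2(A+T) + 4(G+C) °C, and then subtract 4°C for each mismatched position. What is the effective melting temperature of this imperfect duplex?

Primer base counts: A=6, T=2, G=6, C=3 → A+T=8, G+C=9
Perfect-match Tm = 2(8) + 4(9) = 16 + 36 = 52°C
Mismatches (positions where the bases are not complementary): 2 (at positions 3, 10)
Effective Tm = 52 − 2×4 = 52 − 8 = 44°C

44°C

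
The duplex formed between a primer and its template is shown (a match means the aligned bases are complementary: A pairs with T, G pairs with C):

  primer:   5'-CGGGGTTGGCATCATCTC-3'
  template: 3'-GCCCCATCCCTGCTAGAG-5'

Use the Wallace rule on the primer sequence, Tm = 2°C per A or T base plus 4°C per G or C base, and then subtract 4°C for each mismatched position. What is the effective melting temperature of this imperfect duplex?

42°C

Primer base counts: A=2, T=5, G=6, C=5 → A+T=7, G+C=11
Perfect-match Tm = 2(7) + 4(11) = 14 + 44 = 58°C
Mismatches (positions where the bases are not complementary): 4 (at positions 7, 10, 12, 13)
Effective Tm = 58 − 4×4 = 58 − 16 = 42°C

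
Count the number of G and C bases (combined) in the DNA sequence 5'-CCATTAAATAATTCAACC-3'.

Base counts: T=5, C=5, A=8, G=0
G+C = 0 + 5 = 5

5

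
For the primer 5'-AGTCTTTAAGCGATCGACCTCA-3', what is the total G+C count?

Scanning the sequence gives C=6, G=4, T=6, A=6.
G+C = 4 + 6 = 10

10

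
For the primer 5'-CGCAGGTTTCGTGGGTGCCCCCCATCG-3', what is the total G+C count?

C=10, G=9, A=2, T=6
G+C = 9 + 10 = 19

19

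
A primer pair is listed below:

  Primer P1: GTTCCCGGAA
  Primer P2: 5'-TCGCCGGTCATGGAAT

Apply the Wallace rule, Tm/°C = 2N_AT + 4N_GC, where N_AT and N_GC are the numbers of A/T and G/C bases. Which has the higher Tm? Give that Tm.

Primer P2, 50°C

Primer P1: A+T=4, G+C=6 → Tm = 2(4)+4(6) = 32°C
Primer P2: A+T=7, G+C=9 → Tm = 2(7)+4(9) = 50°C
32°C vs 50°C → primer P2 is higher.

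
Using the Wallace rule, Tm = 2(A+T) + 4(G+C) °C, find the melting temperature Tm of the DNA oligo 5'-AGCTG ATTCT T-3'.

30°C

Base counts: A=2, G=2, T=5, C=2
AT pairs contribute 7, GC pairs contribute 4.
Tm = 2×7 + 4×4 = 30°C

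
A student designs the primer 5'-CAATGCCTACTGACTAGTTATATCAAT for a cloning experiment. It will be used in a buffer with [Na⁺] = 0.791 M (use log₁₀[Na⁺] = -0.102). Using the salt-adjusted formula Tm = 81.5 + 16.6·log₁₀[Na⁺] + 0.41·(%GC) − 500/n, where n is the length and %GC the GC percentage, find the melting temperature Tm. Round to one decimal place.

Length n = 27. Scanning the sequence gives C=6, T=9, A=9, G=3.
G+C = 9, so %GC = 9/27 × 100 = 33.333%
Salt term: 16.6 × (-0.102) = -1.693
GC term: 0.41 × 33.333 = 13.667; length term: −500/27 = −18.519
Tm = 81.5 + (-1.693) + 13.667 − 18.519 = 74.955 → 75.0°C

75.0°C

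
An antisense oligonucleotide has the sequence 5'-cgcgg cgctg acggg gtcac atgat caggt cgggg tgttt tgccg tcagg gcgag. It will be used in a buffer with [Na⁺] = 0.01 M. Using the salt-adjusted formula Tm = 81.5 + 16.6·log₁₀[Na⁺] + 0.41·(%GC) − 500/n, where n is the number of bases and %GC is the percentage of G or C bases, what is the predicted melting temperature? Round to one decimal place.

Length n = 55. Base counts: C=13, T=11, A=7, G=24
G+C = 37, so %GC = 37/55 × 100 = 67.273%
Salt term: 16.6 × (-2) = -33.2
GC term: 0.41 × 67.273 = 27.582; length term: −500/55 = −9.091
Tm = 81.5 + (-33.2) + 27.582 − 9.091 = 66.791 → 66.8°C

66.8°C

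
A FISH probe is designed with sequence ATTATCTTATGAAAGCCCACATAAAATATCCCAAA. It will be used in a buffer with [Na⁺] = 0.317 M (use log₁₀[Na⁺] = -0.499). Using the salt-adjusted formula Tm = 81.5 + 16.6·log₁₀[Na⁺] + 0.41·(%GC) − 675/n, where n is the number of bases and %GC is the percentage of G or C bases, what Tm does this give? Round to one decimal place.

Length n = 35. Scanning the sequence gives A=16, T=9, G=2, C=8.
G+C = 10, so %GC = 10/35 × 100 = 28.571%
Salt term: 16.6 × (-0.499) = -8.283
GC term: 0.41 × 28.571 = 11.714; length term: −675/35 = −19.286
Tm = 81.5 + (-8.283) + 11.714 − 19.286 = 65.645 → 65.6°C

65.6°C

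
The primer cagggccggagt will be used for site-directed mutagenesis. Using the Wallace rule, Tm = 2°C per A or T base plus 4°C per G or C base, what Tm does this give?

Scanning the sequence gives T=1, G=6, A=2, C=3.
AT pairs contribute 3, GC pairs contribute 9.
Tm = 2×3 + 4×9 = 42°C

42°C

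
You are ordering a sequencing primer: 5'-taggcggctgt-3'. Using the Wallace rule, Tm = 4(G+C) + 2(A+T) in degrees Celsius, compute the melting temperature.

Scanning the sequence gives C=2, A=1, G=5, T=3.
A+T = 4, G+C = 7
Tm = 2×4 + 4×7 = 36°C

36°C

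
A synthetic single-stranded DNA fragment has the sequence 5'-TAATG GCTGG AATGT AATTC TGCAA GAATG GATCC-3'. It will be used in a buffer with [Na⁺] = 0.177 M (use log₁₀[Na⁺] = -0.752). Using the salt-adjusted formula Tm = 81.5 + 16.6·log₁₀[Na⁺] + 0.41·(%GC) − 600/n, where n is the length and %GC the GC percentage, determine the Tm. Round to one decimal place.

68.3°C

Length n = 35. Base counts: A=11, G=9, C=5, T=10
G+C = 14, so %GC = 14/35 × 100 = 40%
Salt term: 16.6 × (-0.752) = -12.483
GC term: 0.41 × 40 = 16.4; length term: −600/35 = −17.143
Tm = 81.5 + (-12.483) + 16.4 − 17.143 = 68.274 → 68.3°C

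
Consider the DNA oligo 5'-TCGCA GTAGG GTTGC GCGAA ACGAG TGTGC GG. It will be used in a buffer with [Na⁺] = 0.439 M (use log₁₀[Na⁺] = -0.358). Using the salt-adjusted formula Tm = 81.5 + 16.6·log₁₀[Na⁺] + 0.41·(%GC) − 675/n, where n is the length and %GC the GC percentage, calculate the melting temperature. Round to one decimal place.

80.1°C

Length n = 32. Counting bases: A=6, T=6, C=6, G=14
G+C = 20, so %GC = 20/32 × 100 = 62.5%
Salt term: 16.6 × (-0.358) = -5.943
GC term: 0.41 × 62.5 = 25.625; length term: −675/32 = −21.094
Tm = 81.5 + (-5.943) + 25.625 − 21.094 = 80.088 → 80.1°C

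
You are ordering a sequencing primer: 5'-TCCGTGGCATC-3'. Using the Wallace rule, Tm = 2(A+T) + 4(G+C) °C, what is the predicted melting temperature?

G=3, T=3, C=4, A=1
So N_AT = 4 and N_GC = 7.
Tm = 4·7 + 2·4 = 28 + 8 = 36°C

36°C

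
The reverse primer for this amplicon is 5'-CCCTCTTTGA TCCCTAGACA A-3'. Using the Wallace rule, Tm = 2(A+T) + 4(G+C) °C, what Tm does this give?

62°C

C=8, G=2, A=5, T=6
So N_AT = 11 and N_GC = 10.
Tm = 4·10 + 2·11 = 40 + 22 = 62°C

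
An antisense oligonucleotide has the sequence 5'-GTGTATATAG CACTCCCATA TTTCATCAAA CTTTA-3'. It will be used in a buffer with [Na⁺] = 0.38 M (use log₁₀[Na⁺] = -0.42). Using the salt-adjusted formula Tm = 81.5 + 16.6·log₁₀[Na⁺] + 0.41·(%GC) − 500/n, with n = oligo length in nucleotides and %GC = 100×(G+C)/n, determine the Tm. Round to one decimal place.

Length n = 35. Counting bases: G=3, C=8, T=13, A=11
G+C = 11, so %GC = 11/35 × 100 = 31.429%
Salt term: 16.6 × (-0.42) = -6.972
GC term: 0.41 × 31.429 = 12.886; length term: −500/35 = −14.286
Tm = 81.5 + (-6.972) + 12.886 − 14.286 = 73.128 → 73.1°C

73.1°C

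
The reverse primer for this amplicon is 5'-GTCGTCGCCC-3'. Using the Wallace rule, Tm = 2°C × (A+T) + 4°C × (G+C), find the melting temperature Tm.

A=0, G=3, T=2, C=5
So N_AT = 2 and N_GC = 8.
Tm = 2(2) + 4(8) = 4 + 32 = 36°C

36°C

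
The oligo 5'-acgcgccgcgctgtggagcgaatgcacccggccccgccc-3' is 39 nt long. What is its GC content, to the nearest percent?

79%

Counting bases: G=13, C=18, A=5, T=3
G+C = 13 + 18 = 31 out of 39 bases
%GC = 31/39 × 100 = 79.49% ≈ 79%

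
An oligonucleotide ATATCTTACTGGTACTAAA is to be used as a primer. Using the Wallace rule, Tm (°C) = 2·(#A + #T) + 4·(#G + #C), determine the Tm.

C=3, T=7, A=7, G=2
AT pairs contribute 14, GC pairs contribute 5.
Tm = 2(14) + 4(5) = 28 + 20 = 48°C

48°C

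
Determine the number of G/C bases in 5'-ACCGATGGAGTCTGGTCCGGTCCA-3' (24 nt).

G=8, A=4, C=7, T=5
G+C = 8 + 7 = 15

15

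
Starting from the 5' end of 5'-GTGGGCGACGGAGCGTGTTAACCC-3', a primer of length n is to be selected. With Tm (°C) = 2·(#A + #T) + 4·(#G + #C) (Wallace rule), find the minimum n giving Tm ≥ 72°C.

First 21 bases: GTGGGCGACGGAGCGTGTTAA → Tm = 68°C (< 72°C)
First 22 bases: GTGGGCGACGGAGCGTGTTAAC → Tm = 72°C (≥ 72°C)
Since every base adds ≥2°C, Tm only increases with n, so the threshold is first crossed at n = 22.

n = 22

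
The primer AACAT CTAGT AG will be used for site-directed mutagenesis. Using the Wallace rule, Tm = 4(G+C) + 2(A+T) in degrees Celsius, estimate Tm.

Base counts: G=2, A=5, C=2, T=3
AT pairs contribute 8, GC pairs contribute 4.
Tm = 2(8) + 4(4) = 16 + 16 = 32°C

32°C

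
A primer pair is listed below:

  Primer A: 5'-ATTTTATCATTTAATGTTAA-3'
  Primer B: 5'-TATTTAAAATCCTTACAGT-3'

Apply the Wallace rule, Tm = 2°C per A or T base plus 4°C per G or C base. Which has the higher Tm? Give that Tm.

Primer B, 46°C

Primer A: A+T=18, G+C=2 → Tm = 2(18)+4(2) = 44°C
Primer B: A+T=15, G+C=4 → Tm = 2(15)+4(4) = 46°C
44°C vs 46°C → primer B is higher.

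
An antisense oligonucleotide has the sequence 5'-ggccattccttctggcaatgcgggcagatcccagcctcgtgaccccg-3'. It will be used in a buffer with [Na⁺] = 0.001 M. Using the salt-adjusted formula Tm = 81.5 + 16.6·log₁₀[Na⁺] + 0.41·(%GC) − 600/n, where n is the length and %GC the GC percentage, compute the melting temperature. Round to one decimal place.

Length n = 47. Counting bases: A=7, T=9, C=18, G=13
G+C = 31, so %GC = 31/47 × 100 = 65.957%
Salt term: 16.6 × (-3) = -49.8
GC term: 0.41 × 65.957 = 27.042; length term: −600/47 = −12.766
Tm = 81.5 + (-49.8) + 27.042 − 12.766 = 45.976 → 46.0°C

46.0°C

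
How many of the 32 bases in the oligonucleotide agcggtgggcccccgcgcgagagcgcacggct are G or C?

Scanning the sequence gives A=4, C=12, T=2, G=14.
Total G or C: 14 + 12 = 26

26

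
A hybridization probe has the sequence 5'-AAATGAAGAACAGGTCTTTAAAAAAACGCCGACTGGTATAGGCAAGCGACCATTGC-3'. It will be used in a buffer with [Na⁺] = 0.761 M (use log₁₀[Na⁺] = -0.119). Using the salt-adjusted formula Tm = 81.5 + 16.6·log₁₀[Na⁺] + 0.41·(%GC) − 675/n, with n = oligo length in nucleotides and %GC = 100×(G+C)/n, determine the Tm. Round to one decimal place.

85.0°C

Length n = 56. C=11, A=22, T=10, G=13
G+C = 24, so %GC = 24/56 × 100 = 42.857%
Salt term: 16.6 × (-0.119) = -1.975
GC term: 0.41 × 42.857 = 17.571; length term: −675/56 = −12.054
Tm = 81.5 + (-1.975) + 17.571 − 12.054 = 85.042 → 85.0°C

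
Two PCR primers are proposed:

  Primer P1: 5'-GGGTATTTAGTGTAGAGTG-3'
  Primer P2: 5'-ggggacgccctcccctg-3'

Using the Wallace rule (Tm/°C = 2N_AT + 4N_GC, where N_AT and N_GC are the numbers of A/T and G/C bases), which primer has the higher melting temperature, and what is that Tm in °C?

Primer P2, 62°C

Primer P1: A+T=11, G+C=8 → Tm = 2(11)+4(8) = 54°C
Primer P2: A+T=3, G+C=14 → Tm = 2(3)+4(14) = 62°C
54°C vs 62°C → primer P2 is higher.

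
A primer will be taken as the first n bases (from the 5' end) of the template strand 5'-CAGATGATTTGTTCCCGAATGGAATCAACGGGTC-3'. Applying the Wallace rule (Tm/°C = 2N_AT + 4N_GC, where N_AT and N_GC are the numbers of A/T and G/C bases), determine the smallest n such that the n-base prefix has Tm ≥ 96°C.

n = 33

First 32 bases: CAGATGATTTGTTCCCGAATGGAATCAACGGG → Tm = 94°C (< 96°C)
First 33 bases: CAGATGATTTGTTCCCGAATGGAATCAACGGGT → Tm = 96°C (≥ 96°C)
Since every base adds ≥2°C, Tm only increases with n, so the threshold is first crossed at n = 33.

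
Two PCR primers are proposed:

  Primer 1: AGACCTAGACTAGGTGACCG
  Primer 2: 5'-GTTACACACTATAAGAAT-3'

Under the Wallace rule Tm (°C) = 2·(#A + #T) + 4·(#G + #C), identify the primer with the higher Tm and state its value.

Primer 1, 62°C

Primer 1: A+T=9, G+C=11 → Tm = 2(9)+4(11) = 62°C
Primer 2: A+T=13, G+C=5 → Tm = 2(13)+4(5) = 46°C
62°C vs 46°C → primer 1 is higher.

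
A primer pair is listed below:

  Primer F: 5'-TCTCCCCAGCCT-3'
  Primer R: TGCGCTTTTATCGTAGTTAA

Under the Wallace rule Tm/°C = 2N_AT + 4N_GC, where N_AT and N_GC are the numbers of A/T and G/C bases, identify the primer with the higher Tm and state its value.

Primer F: A+T=4, G+C=8 → Tm = 2(4)+4(8) = 40°C
Primer R: A+T=13, G+C=7 → Tm = 2(13)+4(7) = 54°C
40°C vs 54°C → primer R is higher.

Primer R, 54°C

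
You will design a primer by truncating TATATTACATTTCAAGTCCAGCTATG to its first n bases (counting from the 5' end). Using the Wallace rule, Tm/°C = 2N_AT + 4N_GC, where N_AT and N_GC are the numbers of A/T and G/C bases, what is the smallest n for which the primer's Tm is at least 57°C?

First 21 bases: TATATTACATTTCAAGTCCAG → Tm = 54°C (< 57°C)
First 22 bases: TATATTACATTTCAAGTCCAGC → Tm = 58°C (≥ 57°C)
Since every base adds ≥2°C, Tm only increases with n, so the threshold is first crossed at n = 22.

n = 22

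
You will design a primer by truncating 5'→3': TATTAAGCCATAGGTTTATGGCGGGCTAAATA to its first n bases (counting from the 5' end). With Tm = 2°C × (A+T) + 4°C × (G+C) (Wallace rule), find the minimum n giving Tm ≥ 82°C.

First 28 bases: TATTAAGCCATAGGTTTATGGCGGGCTA → Tm = 80°C (< 82°C)
First 29 bases: TATTAAGCCATAGGTTTATGGCGGGCTAA → Tm = 82°C (≥ 82°C)
Each additional base adds 2°C (A/T) or 4°C (G/C), so Tm is non-decreasing in n; n = 29 is the first length to reach 82°C.

n = 29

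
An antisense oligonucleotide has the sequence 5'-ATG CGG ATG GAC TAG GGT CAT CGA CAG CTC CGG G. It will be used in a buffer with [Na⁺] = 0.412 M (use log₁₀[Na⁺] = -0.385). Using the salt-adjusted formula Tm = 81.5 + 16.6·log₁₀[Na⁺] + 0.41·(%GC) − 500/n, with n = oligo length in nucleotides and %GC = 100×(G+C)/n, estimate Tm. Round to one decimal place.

85.7°C

Length n = 34. T=6, C=8, A=7, G=13
G+C = 21, so %GC = 21/34 × 100 = 61.765%
Salt term: 16.6 × (-0.385) = -6.391
GC term: 0.41 × 61.765 = 25.324; length term: −500/34 = −14.706
Tm = 81.5 + (-6.391) + 25.324 − 14.706 = 85.727 → 85.7°C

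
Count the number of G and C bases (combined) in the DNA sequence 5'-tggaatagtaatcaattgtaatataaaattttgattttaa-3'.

Counting bases: G=5, C=1, A=17, T=17
G+C = 5 + 1 = 6

6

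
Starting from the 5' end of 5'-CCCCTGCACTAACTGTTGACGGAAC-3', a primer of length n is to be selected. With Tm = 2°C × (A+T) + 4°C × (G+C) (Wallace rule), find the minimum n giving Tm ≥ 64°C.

n = 21

First 20 bases: CCCCTGCACTAACTGTTGAC → Tm = 62°C (< 64°C)
First 21 bases: CCCCTGCACTAACTGTTGACG → Tm = 66°C (≥ 64°C)
Each additional base adds 2°C (A/T) or 4°C (G/C), so Tm is non-decreasing in n; n = 21 is the first length to reach 64°C.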